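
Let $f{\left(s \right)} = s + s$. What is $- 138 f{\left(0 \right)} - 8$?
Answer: $-8$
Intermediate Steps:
$f{\left(s \right)} = 2 s$
$- 138 f{\left(0 \right)} - 8 = - 138 \cdot 2 \cdot 0 - 8 = \left(-138\right) 0 - 8 = 0 - 8 = -8$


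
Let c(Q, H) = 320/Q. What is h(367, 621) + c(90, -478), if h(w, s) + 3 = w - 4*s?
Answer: -19048/9 ≈ -2116.4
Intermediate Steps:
h(w, s) = -3 + w - 4*s (h(w, s) = -3 + (w - 4*s) = -3 + w - 4*s)
h(367, 621) + c(90, -478) = (-3 + 367 - 4*621) + 320/90 = (-3 + 367 - 2484) + 320*(1/90) = -2120 + 32/9 = -19048/9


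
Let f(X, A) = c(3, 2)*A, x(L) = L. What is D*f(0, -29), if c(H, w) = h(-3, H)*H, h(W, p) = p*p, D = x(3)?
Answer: -2349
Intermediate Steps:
D = 3
h(W, p) = p**2
c(H, w) = H**3 (c(H, w) = H**2*H = H**3)
f(X, A) = 27*A (f(X, A) = 3**3*A = 27*A)
D*f(0, -29) = 3*(27*(-29)) = 3*(-783) = -2349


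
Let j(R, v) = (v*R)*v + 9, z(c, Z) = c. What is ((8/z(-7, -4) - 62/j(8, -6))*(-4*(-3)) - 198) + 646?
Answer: 299224/693 ≈ 431.78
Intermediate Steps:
j(R, v) = 9 + R*v**2 (j(R, v) = (R*v)*v + 9 = R*v**2 + 9 = 9 + R*v**2)
((8/z(-7, -4) - 62/j(8, -6))*(-4*(-3)) - 198) + 646 = ((8/(-7) - 62/(9 + 8*(-6)**2))*(-4*(-3)) - 198) + 646 = ((8*(-1/7) - 62/(9 + 8*36))*12 - 198) + 646 = ((-8/7 - 62/(9 + 288))*12 - 198) + 646 = ((-8/7 - 62/297)*12 - 198) + 646 = (-2810/2079*12 - 198) + 646 = (-11240/693 - 198) + 646 = -148454/693 + 646 = 299224/693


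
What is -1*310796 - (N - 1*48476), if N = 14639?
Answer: -276959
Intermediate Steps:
-1*310796 - (N - 1*48476) = -1*310796 - (14639 - 1*48476) = -310796 - (14639 - 48476) = -310796 - 1*(-33837) = -310796 + 33837 = -276959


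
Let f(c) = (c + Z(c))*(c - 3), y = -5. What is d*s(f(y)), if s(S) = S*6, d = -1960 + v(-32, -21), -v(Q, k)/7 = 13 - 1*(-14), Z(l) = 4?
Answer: -103152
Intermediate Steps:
v(Q, k) = -189 (v(Q, k) = -7*(13 - 1*(-14)) = -7*(13 + 14) = -7*27 = -189)
f(c) = (-3 + c)*(4 + c) (f(c) = (c + 4)*(c - 3) = (4 + c)*(-3 + c) = (-3 + c)*(4 + c))
d = -2149 (d = -1960 - 189 = -2149)
s(S) = 6*S
d*s(f(y)) = -12894*(-12 - 5 + (-5)²) = -12894*(-12 - 5 + 25) = -12894*8 = -2149*48 = -103152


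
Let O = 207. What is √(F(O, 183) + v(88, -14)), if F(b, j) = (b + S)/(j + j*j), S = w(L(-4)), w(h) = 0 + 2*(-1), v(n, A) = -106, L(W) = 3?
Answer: I*√30044069286/16836 ≈ 10.295*I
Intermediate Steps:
w(h) = -2 (w(h) = 0 - 2 = -2)
S = -2
F(b, j) = (-2 + b)/(j + j²) (F(b, j) = (b - 2)/(j + j*j) = (-2 + b)/(j + j²))
√(F(O, 183) + v(88, -14)) = √((-2 + 207)/(183*(1 + 183)) - 106) = √((1/183)*205/184 - 106) = √((1/183)*(1/184)*205 - 106) = √(205/33672 - 106) = √(-3569027/33672) = I*√30044069286/16836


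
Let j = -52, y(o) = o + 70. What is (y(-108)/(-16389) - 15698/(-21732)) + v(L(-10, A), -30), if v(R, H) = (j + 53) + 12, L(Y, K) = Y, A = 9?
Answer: 814709177/59360958 ≈ 13.725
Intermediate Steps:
y(o) = 70 + o
v(R, H) = 13 (v(R, H) = (-52 + 53) + 12 = 1 + 12 = 13)
(y(-108)/(-16389) - 15698/(-21732)) + v(L(-10, A), -30) = ((70 - 108)/(-16389) - 15698/(-21732)) + 13 = (-38*(-1/16389) - 15698*(-1/21732)) + 13 = (38/16389 + 7849/10866) + 13 = 43016723/59360958 + 13 = 814709177/59360958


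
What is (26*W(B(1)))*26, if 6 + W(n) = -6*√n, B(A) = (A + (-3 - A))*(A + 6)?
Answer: -4056 - 4056*I*√21 ≈ -4056.0 - 18587.0*I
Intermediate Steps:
B(A) = -18 - 3*A (B(A) = -3*(6 + A) = -18 - 3*A)
W(n) = -6 - 6*√n
(26*W(B(1)))*26 = (26*(-6 - 6*√(-18 - 3*1)))*26 = (26*(-6 - 6*√(-18 - 3)))*26 = (26*(-6 - 6*I*√21))*26 = (-156 - 156*I*√21)*26 = -4056 - 4056*I*√21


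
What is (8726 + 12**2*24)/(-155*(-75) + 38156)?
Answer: 12182/49781 ≈ 0.24471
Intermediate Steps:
(8726 + 12**2*24)/(-155*(-75) + 38156) = (8726 + 144*24)/(11625 + 38156) = (8726 + 3456)/49781 = 12182*(1/49781) = 12182/49781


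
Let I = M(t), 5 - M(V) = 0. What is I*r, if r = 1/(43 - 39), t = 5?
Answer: 5/4 ≈ 1.2500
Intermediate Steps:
M(V) = 5 (M(V) = 5 - 1*0 = 5 + 0 = 5)
I = 5
r = ¼ (r = 1/4 = ¼ ≈ 0.25000)
I*r = 5*(¼) = 5/4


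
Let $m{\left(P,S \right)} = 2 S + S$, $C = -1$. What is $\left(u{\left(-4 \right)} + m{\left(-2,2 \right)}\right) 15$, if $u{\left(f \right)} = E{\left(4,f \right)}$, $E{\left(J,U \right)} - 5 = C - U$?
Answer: $210$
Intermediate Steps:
$E{\left(J,U \right)} = 4 - U$ ($E{\left(J,U \right)} = 5 - \left(1 + U\right) = 4 - U$)
$u{\left(f \right)} = 4 - f$
$m{\left(P,S \right)} = 3 S$
$\left(u{\left(-4 \right)} + m{\left(-2,2 \right)}\right) 15 = \left(\left(4 - -4\right) + 3 \cdot 2\right) 15 = \left(\left(4 + 4\right) + 6\right) 15 = \left(8 + 6\right) 15 = 14 \cdot 15 = 210$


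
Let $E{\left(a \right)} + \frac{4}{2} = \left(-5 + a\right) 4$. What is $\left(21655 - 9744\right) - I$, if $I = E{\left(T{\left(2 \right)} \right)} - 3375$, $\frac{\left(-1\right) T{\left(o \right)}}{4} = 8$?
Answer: $15436$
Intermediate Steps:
$T{\left(o \right)} = -32$ ($T{\left(o \right)} = \left(-4\right) 8 = -32$)
$E{\left(a \right)} = -22 + 4 a$ ($E{\left(a \right)} = -2 + \left(-5 + a\right) 4 = -2 + \left(-20 + 4 a\right) = -22 + 4 a$)
$I = -3525$ ($I = \left(-22 + 4 \left(-32\right)\right) - 3375 = \left(-22 - 128\right) - 3375 = -150 - 3375 = -3525$)
$\left(21655 - 9744\right) - I = \left(21655 - 9744\right) - -3525 = 11911 + 3525 = 15436$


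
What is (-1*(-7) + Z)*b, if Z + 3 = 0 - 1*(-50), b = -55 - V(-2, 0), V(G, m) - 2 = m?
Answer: -3078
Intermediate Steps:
V(G, m) = 2 + m
b = -57 (b = -55 - (2 + 0) = -55 - 1*2 = -55 - 2 = -57)
Z = 47 (Z = -3 + (0 - 1*(-50)) = -3 + (0 + 50) = -3 + 50 = 47)
(-1*(-7) + Z)*b = (-1*(-7) + 47)*(-57) = (7 + 47)*(-57) = 54*(-57) = -3078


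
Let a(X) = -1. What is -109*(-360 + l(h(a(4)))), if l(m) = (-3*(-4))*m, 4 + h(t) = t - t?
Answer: 44472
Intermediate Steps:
h(t) = -4 (h(t) = -4 + (t - t) = -4 + 0 = -4)
l(m) = 12*m
-109*(-360 + l(h(a(4)))) = -109*(-360 + 12*(-4)) = -109*(-360 - 48) = -109*(-408) = 44472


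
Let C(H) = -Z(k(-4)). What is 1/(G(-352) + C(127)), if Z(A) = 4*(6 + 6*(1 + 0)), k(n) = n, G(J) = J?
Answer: -1/400 ≈ -0.0025000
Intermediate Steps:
Z(A) = 48 (Z(A) = 4*(6 + 6*1) = 4*(6 + 6) = 4*12 = 48)
C(H) = -48 (C(H) = -1*48 = -48)
1/(G(-352) + C(127)) = 1/(-352 - 48) = 1/(-400) = -1/400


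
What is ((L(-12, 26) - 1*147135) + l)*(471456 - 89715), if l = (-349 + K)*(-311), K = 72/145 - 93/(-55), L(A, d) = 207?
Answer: -23788394264694/1595 ≈ -1.4914e+10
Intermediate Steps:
K = 3489/1595 (K = 72*(1/145) - 93*(-1/55) = 72/145 + 93/55 = 3489/1595 ≈ 2.1875)
l = 172034626/1595 (l = (-349 + 3489/1595)*(-311) = -553166/1595*(-311) = 172034626/1595 ≈ 1.0786e+5)
((L(-12, 26) - 1*147135) + l)*(471456 - 89715) = ((207 - 1*147135) + 172034626/1595)*(471456 - 89715) = ((207 - 147135) + 172034626/1595)*381741 = (-146928 + 172034626/1595)*381741 = -62315534/1595*381741 = -23788394264694/1595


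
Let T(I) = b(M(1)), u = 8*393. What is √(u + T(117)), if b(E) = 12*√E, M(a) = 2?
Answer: 2*√(786 + 3*√2) ≈ 56.223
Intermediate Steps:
u = 3144
T(I) = 12*√2
√(u + T(117)) = √(3144 + 12*√2)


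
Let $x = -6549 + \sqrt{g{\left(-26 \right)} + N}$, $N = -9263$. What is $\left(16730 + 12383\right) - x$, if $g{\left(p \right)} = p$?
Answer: $35662 - i \sqrt{9289} \approx 35662.0 - 96.38 i$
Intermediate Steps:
$x = -6549 + i \sqrt{9289}$ ($x = -6549 + \sqrt{-26 - 9263} = -6549 + \sqrt{-9289} = -6549 + i \sqrt{9289} \approx -6549.0 + 96.38 i$)
$\left(16730 + 12383\right) - x = \left(16730 + 12383\right) - \left(-6549 + i \sqrt{9289}\right) = 29113 + \left(6549 - i \sqrt{9289}\right) = 35662 - i \sqrt{9289}$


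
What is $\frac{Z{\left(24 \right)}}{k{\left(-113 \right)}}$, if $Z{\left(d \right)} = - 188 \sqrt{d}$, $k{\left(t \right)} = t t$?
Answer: $- \frac{376 \sqrt{6}}{12769} \approx -0.072128$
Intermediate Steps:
$k{\left(t \right)} = t^{2}$
$\frac{Z{\left(24 \right)}}{k{\left(-113 \right)}} = \frac{\left(-188\right) \sqrt{24}}{\left(-113\right)^{2}} = \frac{\left(-188\right) 2 \sqrt{6}}{12769} = - 376 \sqrt{6} \cdot \frac{1}{12769} = - \frac{376 \sqrt{6}}{12769}$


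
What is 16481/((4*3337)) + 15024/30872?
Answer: 88667723/51509932 ≈ 1.7214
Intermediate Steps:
16481/((4*3337)) + 15024/30872 = 16481/13348 + 15024*(1/30872) = 16481*(1/13348) + 1878/3859 = 16481/13348 + 1878/3859 = 88667723/51509932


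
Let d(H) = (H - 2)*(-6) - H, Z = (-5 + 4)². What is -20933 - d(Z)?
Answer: -20938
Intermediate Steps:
Z = 1 (Z = (-1)² = 1)
d(H) = 12 - 7*H (d(H) = (-2 + H)*(-6) - H = (12 - 6*H) - H = 12 - 7*H)
-20933 - d(Z) = -20933 - (12 - 7*1) = -20933 - (12 - 7) = -20933 - 1*5 = -20933 - 5 = -20938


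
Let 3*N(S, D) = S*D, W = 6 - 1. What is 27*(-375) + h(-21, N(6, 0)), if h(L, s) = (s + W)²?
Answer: -10100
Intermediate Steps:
W = 5
N(S, D) = D*S/3 (N(S, D) = (S*D)/3 = (D*S)/3 = D*S/3)
h(L, s) = (5 + s)² (h(L, s) = (s + 5)² = (5 + s)²)
27*(-375) + h(-21, N(6, 0)) = 27*(-375) + (5 + (⅓)*0*6)² = -10125 + (5 + 0)² = -10125 + 5² = -10125 + 25 = -10100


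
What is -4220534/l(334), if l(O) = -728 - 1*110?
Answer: 2110267/419 ≈ 5036.4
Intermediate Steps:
l(O) = -838 (l(O) = -728 - 110 = -838)
-4220534/l(334) = -4220534/(-838) = -4220534*(-1/838) = 2110267/419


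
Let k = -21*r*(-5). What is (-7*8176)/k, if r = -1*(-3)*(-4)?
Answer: 2044/45 ≈ 45.422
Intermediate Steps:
r = -12 (r = 3*(-4) = -12)
k = -1260 (k = -21*(-12)*(-5) = 252*(-5) = -1260)
(-7*8176)/k = -7*8176/(-1260) = -57232*(-1/1260) = 2044/45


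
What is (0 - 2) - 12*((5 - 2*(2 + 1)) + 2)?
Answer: -14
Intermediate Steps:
(0 - 2) - 12*((5 - 2*(2 + 1)) + 2) = -2 - 12*((5 - 2*3) + 2) = -2 - 12*((5 - 6) + 2) = -2 - 12*(-1 + 2) = -2 - 12*1 = -2 - 12 = -14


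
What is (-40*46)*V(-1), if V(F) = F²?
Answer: -1840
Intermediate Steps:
(-40*46)*V(-1) = -40*46*(-1)² = -1840*1 = -1840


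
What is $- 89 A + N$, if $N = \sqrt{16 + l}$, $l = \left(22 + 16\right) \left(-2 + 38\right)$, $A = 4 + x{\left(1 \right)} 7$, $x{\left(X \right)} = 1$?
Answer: $-979 + 2 \sqrt{346} \approx -941.8$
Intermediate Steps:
$A = 11$ ($A = 4 + 1 \cdot 7 = 4 + 7 = 11$)
$l = 1368$ ($l = 38 \cdot 36 = 1368$)
$N = 2 \sqrt{346}$ ($N = \sqrt{16 + 1368} = \sqrt{1384} = 2 \sqrt{346} \approx 37.202$)
$- 89 A + N = \left(-89\right) 11 + 2 \sqrt{346} = -979 + 2 \sqrt{346}$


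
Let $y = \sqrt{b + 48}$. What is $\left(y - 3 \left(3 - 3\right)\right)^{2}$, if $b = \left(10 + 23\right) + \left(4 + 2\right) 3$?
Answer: $99$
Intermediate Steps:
$b = 51$ ($b = 33 + 6 \cdot 3 = 33 + 18 = 51$)
$y = 3 \sqrt{11}$ ($y = \sqrt{51 + 48} = \sqrt{99} = 3 \sqrt{11} \approx 9.9499$)
$\left(y - 3 \left(3 - 3\right)\right)^{2} = \left(3 \sqrt{11} - 3 \left(3 - 3\right)\right)^{2} = \left(3 \sqrt{11} - 0\right)^{2} = \left(3 \sqrt{11} + 0\right)^{2} = \left(3 \sqrt{11}\right)^{2} = 99$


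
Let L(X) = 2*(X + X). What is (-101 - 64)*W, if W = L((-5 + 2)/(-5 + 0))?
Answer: -396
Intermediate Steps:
L(X) = 4*X (L(X) = 2*(2*X) = 4*X)
W = 12/5 (W = 4*((-5 + 2)/(-5 + 0)) = 4*(-3/(-5)) = 4*(-3*(-⅕)) = 4*(⅗) = 12/5 ≈ 2.4000)
(-101 - 64)*W = (-101 - 64)*(12/5) = -165*12/5 = -396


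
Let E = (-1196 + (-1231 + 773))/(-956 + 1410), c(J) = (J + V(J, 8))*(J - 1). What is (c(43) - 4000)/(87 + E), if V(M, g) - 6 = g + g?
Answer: -144145/9461 ≈ -15.236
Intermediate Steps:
V(M, g) = 6 + 2*g (V(M, g) = 6 + (g + g) = 6 + 2*g)
c(J) = (-1 + J)*(22 + J) (c(J) = (J + (6 + 2*8))*(J - 1) = (J + (6 + 16))*(-1 + J) = (J + 22)*(-1 + J) = (22 + J)*(-1 + J) = (-1 + J)*(22 + J))
E = -827/227 (E = (-1196 - 458)/454 = -1654*1/454 = -827/227 ≈ -3.6432)
(c(43) - 4000)/(87 + E) = ((-22 + 43**2 + 21*43) - 4000)/(87 - 827/227) = ((-22 + 1849 + 903) - 4000)/(18922/227) = (2730 - 4000)*(227/18922) = -1270*227/18922 = -144145/9461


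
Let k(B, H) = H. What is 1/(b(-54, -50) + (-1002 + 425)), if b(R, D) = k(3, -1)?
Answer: -1/578 ≈ -0.0017301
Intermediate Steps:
b(R, D) = -1
1/(b(-54, -50) + (-1002 + 425)) = 1/(-1 + (-1002 + 425)) = 1/(-1 - 577) = 1/(-578) = -1/578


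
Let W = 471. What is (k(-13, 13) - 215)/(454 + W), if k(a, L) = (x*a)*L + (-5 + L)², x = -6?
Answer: 863/925 ≈ 0.93297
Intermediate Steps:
k(a, L) = (-5 + L)² - 6*L*a (k(a, L) = (-6*a)*L + (-5 + L)² = -6*L*a + (-5 + L)² = (-5 + L)² - 6*L*a)
(k(-13, 13) - 215)/(454 + W) = (((-5 + 13)² - 6*13*(-13)) - 215)/(454 + 471) = ((8² + 1014) - 215)/925 = ((64 + 1014) - 215)*(1/925) = (1078 - 215)*(1/925) = 863*(1/925) = 863/925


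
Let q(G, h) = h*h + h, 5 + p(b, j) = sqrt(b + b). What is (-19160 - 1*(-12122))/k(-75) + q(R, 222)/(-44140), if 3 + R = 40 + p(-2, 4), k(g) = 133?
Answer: -158620809/2935310 ≈ -54.039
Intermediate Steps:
p(b, j) = -5 + sqrt(2)*sqrt(b) (p(b, j) = -5 + sqrt(b + b) = -5 + sqrt(2*b) = -5 + sqrt(2)*sqrt(b))
R = 32 + 2*I (R = -3 + (40 + (-5 + sqrt(2)*sqrt(-2))) = -3 + (40 + (-5 + sqrt(2)*(I*sqrt(2)))) = -3 + (40 + (-5 + 2*I)) = -3 + (35 + 2*I) = 32 + 2*I ≈ 32.0 + 2.0*I)
q(G, h) = h + h**2 (q(G, h) = h**2 + h = h + h**2)
(-19160 - 1*(-12122))/k(-75) + q(R, 222)/(-44140) = (-19160 - 1*(-12122))/133 + (222*(1 + 222))/(-44140) = (-19160 + 12122)*(1/133) + (222*223)*(-1/44140) = -7038*1/133 + 49506*(-1/44140) = -7038/133 - 24753/22070 = -158620809/2935310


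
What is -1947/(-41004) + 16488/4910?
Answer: 114272287/33554940 ≈ 3.4055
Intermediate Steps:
-1947/(-41004) + 16488/4910 = -1947*(-1/41004) + 16488*(1/4910) = 649/13668 + 8244/2455 = 114272287/33554940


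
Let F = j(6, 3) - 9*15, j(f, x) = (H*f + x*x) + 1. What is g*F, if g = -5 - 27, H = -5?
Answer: 4960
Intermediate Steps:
j(f, x) = 1 + x² - 5*f (j(f, x) = (-5*f + x*x) + 1 = (-5*f + x²) + 1 = (x² - 5*f) + 1 = 1 + x² - 5*f)
F = -155 (F = (1 + 3² - 5*6) - 9*15 = (1 + 9 - 30) - 135 = -20 - 135 = -155)
g = -32
g*F = -32*(-155) = 4960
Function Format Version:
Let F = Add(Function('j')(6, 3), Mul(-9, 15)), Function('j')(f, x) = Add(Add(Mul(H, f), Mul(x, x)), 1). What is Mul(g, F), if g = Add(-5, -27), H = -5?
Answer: 4960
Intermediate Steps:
Function('j')(f, x) = Add(1, Pow(x, 2), Mul(-5, f)) (Function('j')(f, x) = Add(Add(Mul(-5, f), Mul(x, x)), 1) = Add(Add(Mul(-5, f), Pow(x, 2)), 1) = Add(Add(Pow(x, 2), Mul(-5, f)), 1) = Add(1, Pow(x, 2), Mul(-5, f)))
F = -155 (F = Add(Add(1, Pow(3, 2), Mul(-5, 6)), Mul(-9, 15)) = Add(Add(1, 9, -30), -135) = Add(-20, -135) = -155)
g = -32
Mul(g, F) = Mul(-32, -155) = 4960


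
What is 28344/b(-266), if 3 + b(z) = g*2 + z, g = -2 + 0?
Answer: -9448/91 ≈ -103.82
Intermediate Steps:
g = -2
b(z) = -7 + z (b(z) = -3 + (-2*2 + z) = -3 + (-4 + z) = -7 + z)
28344/b(-266) = 28344/(-7 - 266) = 28344/(-273) = 28344*(-1/273) = -9448/91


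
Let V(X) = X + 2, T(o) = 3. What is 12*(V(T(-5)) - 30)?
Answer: -300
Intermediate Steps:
V(X) = 2 + X
12*(V(T(-5)) - 30) = 12*((2 + 3) - 30) = 12*(5 - 30) = 12*(-25) = -300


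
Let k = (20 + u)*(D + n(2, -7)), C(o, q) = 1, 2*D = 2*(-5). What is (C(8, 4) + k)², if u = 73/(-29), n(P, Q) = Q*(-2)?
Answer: 21086464/841 ≈ 25073.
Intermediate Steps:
n(P, Q) = -2*Q
u = -73/29 (u = 73*(-1/29) = -73/29 ≈ -2.5172)
D = -5 (D = (2*(-5))/2 = (½)*(-10) = -5)
k = 4563/29 (k = (20 - 73/29)*(-5 - 2*(-7)) = 507*(-5 + 14)/29 = (507/29)*9 = 4563/29 ≈ 157.34)
(C(8, 4) + k)² = (1 + 4563/29)² = (4592/29)² = 21086464/841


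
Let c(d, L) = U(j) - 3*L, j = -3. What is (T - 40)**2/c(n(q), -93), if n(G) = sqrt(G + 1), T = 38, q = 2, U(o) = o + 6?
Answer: 2/141 ≈ 0.014184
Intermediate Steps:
U(o) = 6 + o
n(G) = sqrt(1 + G)
c(d, L) = 3 - 3*L (c(d, L) = (6 - 3) - 3*L = 3 - 3*L)
(T - 40)**2/c(n(q), -93) = (38 - 40)**2/(3 - 3*(-93)) = (-2)**2/(3 + 279) = 4/282 = 4*(1/282) = 2/141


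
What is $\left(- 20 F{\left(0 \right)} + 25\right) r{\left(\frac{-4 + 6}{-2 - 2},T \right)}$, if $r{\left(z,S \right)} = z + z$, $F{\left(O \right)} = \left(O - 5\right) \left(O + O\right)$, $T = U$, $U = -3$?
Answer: $-25$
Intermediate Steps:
$T = -3$
$F{\left(O \right)} = 2 O \left(-5 + O\right)$ ($F{\left(O \right)} = \left(-5 + O\right) 2 O = 2 O \left(-5 + O\right)$)
$r{\left(z,S \right)} = 2 z$
$\left(- 20 F{\left(0 \right)} + 25\right) r{\left(\frac{-4 + 6}{-2 - 2},T \right)} = \left(- 20 \cdot 2 \cdot 0 \left(-5 + 0\right) + 25\right) 2 \frac{-4 + 6}{-2 - 2} = \left(- 20 \cdot 2 \cdot 0 \left(-5\right) + 25\right) 2 \frac{2}{-4} = \left(\left(-20\right) 0 + 25\right) 2 \cdot 2 \left(- \frac{1}{4}\right) = \left(0 + 25\right) 2 \left(- \frac{1}{2}\right) = 25 \left(-1\right) = -25$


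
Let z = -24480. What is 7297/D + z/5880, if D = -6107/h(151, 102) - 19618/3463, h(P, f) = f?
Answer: -131019529686/1134329273 ≈ -115.50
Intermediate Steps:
D = -23149577/353226 (D = -6107/102 - 19618/3463 = -23149577/353226 ≈ -65.538)
7297/D + z/5880 = 7297/(-23149577/353226) - 24480/5880 = 7297*(-353226/23149577) - 24480*1/5880 = -2577490122/23149577 - 204/49 = -131019529686/1134329273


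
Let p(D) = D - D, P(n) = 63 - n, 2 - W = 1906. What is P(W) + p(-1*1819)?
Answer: 1967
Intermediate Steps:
W = -1904 (W = 2 - 1*1906 = 2 - 1906 = -1904)
p(D) = 0
P(W) + p(-1*1819) = (63 - 1*(-1904)) + 0 = (63 + 1904) + 0 = 1967 + 0 = 1967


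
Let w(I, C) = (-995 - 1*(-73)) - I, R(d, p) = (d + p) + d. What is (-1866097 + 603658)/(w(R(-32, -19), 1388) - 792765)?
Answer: 1262439/793604 ≈ 1.5908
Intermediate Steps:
R(d, p) = p + 2*d
w(I, C) = -922 - I (w(I, C) = (-995 + 73) - I = -922 - I)
(-1866097 + 603658)/(w(R(-32, -19), 1388) - 792765) = (-1866097 + 603658)/((-922 - (-19 + 2*(-32))) - 792765) = -1262439/((-922 - (-19 - 64)) - 792765) = -1262439/((-922 - 1*(-83)) - 792765) = -1262439/((-922 + 83) - 792765) = -1262439/(-839 - 792765) = -1262439/(-793604) = -1262439*(-1/793604) = 1262439/793604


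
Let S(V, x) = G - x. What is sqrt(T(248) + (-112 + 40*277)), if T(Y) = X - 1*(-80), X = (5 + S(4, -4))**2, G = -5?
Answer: 2*sqrt(2766) ≈ 105.19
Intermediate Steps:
S(V, x) = -5 - x
X = 16 (X = (5 + (-5 - 1*(-4)))**2 = (5 + (-5 + 4))**2 = (5 - 1)**2 = 4**2 = 16)
T(Y) = 96 (T(Y) = 16 - 1*(-80) = 16 + 80 = 96)
sqrt(T(248) + (-112 + 40*277)) = sqrt(96 + (-112 + 40*277)) = sqrt(96 + (-112 + 11080)) = sqrt(96 + 10968) = sqrt(11064) = 2*sqrt(2766)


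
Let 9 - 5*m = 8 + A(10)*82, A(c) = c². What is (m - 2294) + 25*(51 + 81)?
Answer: -3169/5 ≈ -633.80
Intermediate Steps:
m = -8199/5 (m = 9/5 - (8 + 10²*82)/5 = 9/5 - (8 + 100*82)/5 = 9/5 - (8 + 8200)/5 = 9/5 - ⅕*8208 = 9/5 - 8208/5 = -8199/5 ≈ -1639.8)
(m - 2294) + 25*(51 + 81) = (-8199/5 - 2294) + 25*(51 + 81) = -19669/5 + 25*132 = -19669/5 + 3300 = -3169/5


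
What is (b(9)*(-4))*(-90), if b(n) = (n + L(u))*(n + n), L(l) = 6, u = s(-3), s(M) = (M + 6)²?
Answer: 97200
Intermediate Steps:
s(M) = (6 + M)²
u = 9 (u = (6 - 3)² = 3² = 9)
b(n) = 2*n*(6 + n) (b(n) = (n + 6)*(n + n) = (6 + n)*(2*n) = 2*n*(6 + n))
(b(9)*(-4))*(-90) = ((2*9*(6 + 9))*(-4))*(-90) = ((2*9*15)*(-4))*(-90) = (270*(-4))*(-90) = -1080*(-90) = 97200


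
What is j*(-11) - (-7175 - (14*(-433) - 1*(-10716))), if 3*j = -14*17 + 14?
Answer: 37951/3 ≈ 12650.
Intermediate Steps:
j = -224/3 (j = (-14*17 + 14)/3 = (-238 + 14)/3 = (1/3)*(-224) = -224/3 ≈ -74.667)
j*(-11) - (-7175 - (14*(-433) - 1*(-10716))) = -224/3*(-11) - (-7175 - (14*(-433) - 1*(-10716))) = 2464/3 - (-7175 - (-6062 + 10716)) = 2464/3 - (-7175 - 1*4654) = 2464/3 - (-7175 - 4654) = 2464/3 - 1*(-11829) = 2464/3 + 11829 = 37951/3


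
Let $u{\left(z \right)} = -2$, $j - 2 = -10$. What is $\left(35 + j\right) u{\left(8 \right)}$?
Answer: $-54$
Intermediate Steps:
$j = -8$ ($j = 2 - 10 = -8$)
$\left(35 + j\right) u{\left(8 \right)} = \left(35 - 8\right) \left(-2\right) = 27 \left(-2\right) = -54$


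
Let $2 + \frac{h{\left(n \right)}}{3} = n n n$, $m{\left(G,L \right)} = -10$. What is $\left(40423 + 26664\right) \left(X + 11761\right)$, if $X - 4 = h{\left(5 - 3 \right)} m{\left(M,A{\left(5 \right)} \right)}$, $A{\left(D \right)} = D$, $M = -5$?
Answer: $777202895$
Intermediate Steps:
$h{\left(n \right)} = -6 + 3 n^{3}$ ($h{\left(n \right)} = -6 + 3 n n n = -6 + 3 n^{2} n = -6 + 3 n^{3}$)
$X = -176$ ($X = 4 + \left(-6 + 3 \left(5 - 3\right)^{3}\right) \left(-10\right) = 4 + \left(-6 + 3 \cdot 2^{3}\right) \left(-10\right) = 4 + \left(-6 + 3 \cdot 8\right) \left(-10\right) = 4 + \left(-6 + 24\right) \left(-10\right) = 4 + 18 \left(-10\right) = 4 - 180 = -176$)
$\left(40423 + 26664\right) \left(X + 11761\right) = \left(40423 + 26664\right) \left(-176 + 11761\right) = 67087 \cdot 11585 = 777202895$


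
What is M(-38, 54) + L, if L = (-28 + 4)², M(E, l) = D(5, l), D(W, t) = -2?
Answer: 574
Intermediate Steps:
M(E, l) = -2
L = 576 (L = (-24)² = 576)
M(-38, 54) + L = -2 + 576 = 574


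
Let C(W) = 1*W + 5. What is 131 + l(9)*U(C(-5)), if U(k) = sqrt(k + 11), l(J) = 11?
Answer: 131 + 11*sqrt(11) ≈ 167.48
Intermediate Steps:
C(W) = 5 + W (C(W) = W + 5 = 5 + W)
U(k) = sqrt(11 + k)
131 + l(9)*U(C(-5)) = 131 + 11*sqrt(11 + (5 - 5)) = 131 + 11*sqrt(11 + 0) = 131 + 11*sqrt(11)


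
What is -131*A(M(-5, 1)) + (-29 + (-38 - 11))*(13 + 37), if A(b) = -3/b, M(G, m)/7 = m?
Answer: -26907/7 ≈ -3843.9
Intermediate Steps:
M(G, m) = 7*m
-131*A(M(-5, 1)) + (-29 + (-38 - 11))*(13 + 37) = -(-393)/(7*1) + (-29 + (-38 - 11))*(13 + 37) = -(-393)/7 + (-29 - 49)*50 = -(-393)/7 - 78*50 = -131*(-3/7) - 3900 = 393/7 - 3900 = -26907/7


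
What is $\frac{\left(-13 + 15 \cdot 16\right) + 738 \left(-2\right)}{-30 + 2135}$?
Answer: $- \frac{1249}{2105} \approx -0.59335$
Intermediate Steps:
$\frac{\left(-13 + 15 \cdot 16\right) + 738 \left(-2\right)}{-30 + 2135} = \frac{\left(-13 + 240\right) - 1476}{2105} = \left(227 - 1476\right) \frac{1}{2105} = \left(-1249\right) \frac{1}{2105} = - \frac{1249}{2105}$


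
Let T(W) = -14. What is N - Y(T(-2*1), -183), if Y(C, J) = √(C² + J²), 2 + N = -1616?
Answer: -1618 - √33685 ≈ -1801.5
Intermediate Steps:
N = -1618 (N = -2 - 1616 = -1618)
N - Y(T(-2*1), -183) = -1618 - √((-14)² + (-183)²) = -1618 - √(196 + 33489) = -1618 - √33685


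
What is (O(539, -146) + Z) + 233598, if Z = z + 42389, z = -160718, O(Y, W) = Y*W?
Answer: 36575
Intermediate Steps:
O(Y, W) = W*Y
Z = -118329 (Z = -160718 + 42389 = -118329)
(O(539, -146) + Z) + 233598 = (-146*539 - 118329) + 233598 = (-78694 - 118329) + 233598 = -197023 + 233598 = 36575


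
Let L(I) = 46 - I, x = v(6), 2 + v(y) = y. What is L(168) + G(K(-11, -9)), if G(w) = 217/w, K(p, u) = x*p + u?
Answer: -6683/53 ≈ -126.09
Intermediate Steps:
v(y) = -2 + y
x = 4 (x = -2 + 6 = 4)
K(p, u) = u + 4*p (K(p, u) = 4*p + u = u + 4*p)
L(168) + G(K(-11, -9)) = (46 - 1*168) + 217/(-9 + 4*(-11)) = (46 - 168) + 217/(-9 - 44) = -122 + 217/(-53) = -122 + 217*(-1/53) = -122 - 217/53 = -6683/53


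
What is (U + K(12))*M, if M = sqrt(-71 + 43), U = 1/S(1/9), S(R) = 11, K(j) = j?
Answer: 266*I*sqrt(7)/11 ≈ 63.979*I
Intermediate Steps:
U = 1/11 ≈ 0.090909
M = 2*I*sqrt(7) (M = sqrt(-28) = 2*I*sqrt(7) ≈ 5.2915*I)
(U + K(12))*M = (1/11 + 12)*(2*I*sqrt(7)) = 133*(2*I*sqrt(7))/11 = 266*I*sqrt(7)/11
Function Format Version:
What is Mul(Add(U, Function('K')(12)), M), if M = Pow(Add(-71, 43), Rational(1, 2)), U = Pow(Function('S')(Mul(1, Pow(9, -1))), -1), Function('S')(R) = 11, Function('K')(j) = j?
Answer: Mul(Rational(266, 11), I, Pow(7, Rational(1, 2))) ≈ Mul(63.979, I)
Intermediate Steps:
U = Rational(1, 11) (U = Pow(11, -1) = Rational(1, 11) ≈ 0.090909)
M = Mul(2, I, Pow(7, Rational(1, 2))) (M = Pow(-28, Rational(1, 2)) = Mul(2, I, Pow(7, Rational(1, 2))) ≈ Mul(5.2915, I))
Mul(Add(U, Function('K')(12)), M) = Mul(Add(Rational(1, 11), 12), Mul(2, I, Pow(7, Rational(1, 2)))) = Mul(Rational(133, 11), Mul(2, I, Pow(7, Rational(1, 2)))) = Mul(Rational(266, 11), I, Pow(7, Rational(1, 2)))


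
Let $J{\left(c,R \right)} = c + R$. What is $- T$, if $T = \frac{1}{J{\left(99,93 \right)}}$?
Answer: $- \frac{1}{192} \approx -0.0052083$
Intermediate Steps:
$J{\left(c,R \right)} = R + c$
$T = \frac{1}{192}$ ($T = \frac{1}{93 + 99} = \frac{1}{192} \approx 0.0052083$)
$- T = \left(-1\right) \frac{1}{192} = - \frac{1}{192}$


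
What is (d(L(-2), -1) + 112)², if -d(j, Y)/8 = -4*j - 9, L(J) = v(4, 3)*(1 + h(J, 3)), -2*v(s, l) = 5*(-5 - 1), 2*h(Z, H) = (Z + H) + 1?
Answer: 1308736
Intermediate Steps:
h(Z, H) = ½ + H/2 + Z/2 (h(Z, H) = ((Z + H) + 1)/2 = ((H + Z) + 1)/2 = (1 + H + Z)/2 = ½ + H/2 + Z/2)
v(s, l) = 15 (v(s, l) = -5*(-5 - 1)/2 = -5*(-6)/2 = -½*(-30) = 15)
L(J) = 45 + 15*J/2 (L(J) = 15*(1 + (½ + (½)*3 + J/2)) = 15*(1 + (½ + 3/2 + J/2)) = 15*(1 + (2 + J/2)) = 15*(3 + J/2) = 45 + 15*J/2)
d(j, Y) = 72 + 32*j (d(j, Y) = -8*(-4*j - 9) = -8*(-9 - 4*j) = 72 + 32*j)
(d(L(-2), -1) + 112)² = ((72 + 32*(45 + (15/2)*(-2))) + 112)² = ((72 + 32*(45 - 15)) + 112)² = ((72 + 32*30) + 112)² = ((72 + 960) + 112)² = (1032 + 112)² = 1144² = 1308736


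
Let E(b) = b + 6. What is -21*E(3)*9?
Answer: -1701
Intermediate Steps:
E(b) = 6 + b
-21*E(3)*9 = -21*(6 + 3)*9 = -21*9*9 = -189*9 = -1701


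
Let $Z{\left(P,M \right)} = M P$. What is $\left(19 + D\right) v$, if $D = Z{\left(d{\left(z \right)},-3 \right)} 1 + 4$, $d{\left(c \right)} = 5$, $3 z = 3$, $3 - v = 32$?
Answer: $-232$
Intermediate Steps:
$v = -29$ ($v = 3 - 32 = -29$)
$z = 1$ ($z = \frac{1}{3} \cdot 3 = 1$)
$D = -11$ ($D = \left(-3\right) 5 \cdot 1 + 4 = \left(-15\right) 1 + 4 = -15 + 4 = -11$)
$\left(19 + D\right) v = \left(19 - 11\right) \left(-29\right) = 8 \left(-29\right) = -232$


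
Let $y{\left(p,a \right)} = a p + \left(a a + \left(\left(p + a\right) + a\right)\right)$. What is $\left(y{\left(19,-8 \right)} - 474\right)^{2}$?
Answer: $312481$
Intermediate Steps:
$y{\left(p,a \right)} = p + a^{2} + 2 a + a p$ ($y{\left(p,a \right)} = a p + \left(a^{2} + \left(\left(a + p\right) + a\right)\right) = a p + \left(a^{2} + \left(p + 2 a\right)\right) = a p + \left(p + a^{2} + 2 a\right) = p + a^{2} + 2 a + a p$)
$\left(y{\left(19,-8 \right)} - 474\right)^{2} = \left(\left(19 + \left(-8\right)^{2} + 2 \left(-8\right) - 152\right) - 474\right)^{2} = \left(\left(19 + 64 - 16 - 152\right) - 474\right)^{2} = \left(-85 - 474\right)^{2} = \left(-559\right)^{2} = 312481$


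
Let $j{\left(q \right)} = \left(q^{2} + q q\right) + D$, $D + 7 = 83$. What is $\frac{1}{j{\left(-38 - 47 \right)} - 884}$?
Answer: $\frac{1}{13642} \approx 7.3303 \cdot 10^{-5}$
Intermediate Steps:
$D = 76$ ($D = -7 + 83 = 76$)
$j{\left(q \right)} = 76 + 2 q^{2}$ ($j{\left(q \right)} = \left(q^{2} + q q\right) + 76 = \left(q^{2} + q^{2}\right) + 76 = 2 q^{2} + 76 = 76 + 2 q^{2}$)
$\frac{1}{j{\left(-38 - 47 \right)} - 884} = \frac{1}{\left(76 + 2 \left(-38 - 47\right)^{2}\right) - 884} = \frac{1}{\left(76 + 2 \left(-38 - 47\right)^{2}\right) + \left(4055 - 4939\right)} = \frac{1}{\left(76 + 2 \left(-85\right)^{2}\right) - 884} = \frac{1}{\left(76 + 2 \cdot 7225\right) - 884} = \frac{1}{\left(76 + 14450\right) - 884} = \frac{1}{14526 - 884} = \frac{1}{13642}$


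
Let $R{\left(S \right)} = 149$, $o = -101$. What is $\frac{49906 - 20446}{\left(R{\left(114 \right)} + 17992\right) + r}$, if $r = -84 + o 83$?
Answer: $\frac{14730}{4837} \approx 3.0453$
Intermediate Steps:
$r = -8467$ ($r = -84 - 8383 = -8467$)
$\frac{49906 - 20446}{\left(R{\left(114 \right)} + 17992\right) + r} = \frac{49906 - 20446}{\left(149 + 17992\right) - 8467} = \frac{29460}{18141 - 8467} = \frac{29460}{9674} = 29460 \cdot \frac{1}{9674} = \frac{14730}{4837}$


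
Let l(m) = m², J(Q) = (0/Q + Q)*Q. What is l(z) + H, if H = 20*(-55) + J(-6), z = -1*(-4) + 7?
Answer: -943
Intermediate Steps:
J(Q) = Q² (J(Q) = (0 + Q)*Q = Q*Q = Q²)
z = 11 (z = 4 + 7 = 11)
H = -1064 (H = 20*(-55) + (-6)² = -1100 + 36 = -1064)
l(z) + H = 11² - 1064 = 121 - 1064 = -943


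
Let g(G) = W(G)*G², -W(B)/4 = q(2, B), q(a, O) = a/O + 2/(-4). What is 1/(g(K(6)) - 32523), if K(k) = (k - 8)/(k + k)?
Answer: -18/585389 ≈ -3.0749e-5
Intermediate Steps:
q(a, O) = -½ + a/O (q(a, O) = a/O + 2*(-¼) = a/O - ½ = -½ + a/O)
W(B) = -4*(2 - B/2)/B
K(k) = (-8 + k)/(2*k) (K(k) = (-8 + k)/((2*k)) = (-8 + k)*(1/(2*k)) = (-8 + k)/(2*k))
g(G) = G²*(2 - 8/G) (g(G) = (2 - 8/G)*G² = G²*(2 - 8/G))
1/(g(K(6)) - 32523) = 1/(2*((½)*(-8 + 6)/6)*(-4 + (½)*(-8 + 6)/6) - 32523) = 1/(2*((½)*(⅙)*(-2))*(-4 + (½)*(⅙)*(-2)) - 32523) = 1/(2*(-⅙)*(-4 - ⅙) - 32523) = 1/(2*(-⅙)*(-25/6) - 32523) = 1/(25/18 - 32523) = 1/(-585389/18) = -18/585389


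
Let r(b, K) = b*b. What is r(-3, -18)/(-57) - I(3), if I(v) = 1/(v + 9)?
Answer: -55/228 ≈ -0.24123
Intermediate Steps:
r(b, K) = b**2
I(v) = 1/(9 + v)
r(-3, -18)/(-57) - I(3) = (-3)**2/(-57) - 1/(9 + 3) = 9*(-1/57) - 1/12 = -3/19 - 1*1/12 = -3/19 - 1/12 = -55/228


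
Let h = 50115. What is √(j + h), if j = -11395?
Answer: 88*√5 ≈ 196.77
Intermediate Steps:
√(j + h) = √(-11395 + 50115) = √38720 = 88*√5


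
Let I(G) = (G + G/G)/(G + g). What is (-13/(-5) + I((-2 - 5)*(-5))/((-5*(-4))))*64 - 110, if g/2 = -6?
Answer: 7062/115 ≈ 61.409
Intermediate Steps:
g = -12 (g = 2*(-6) = -12)
I(G) = (1 + G)/(-12 + G) (I(G) = (G + G/G)/(G - 12) = (G + 1)/(-12 + G) = (1 + G)/(-12 + G))
(-13/(-5) + I((-2 - 5)*(-5))/((-5*(-4))))*64 - 110 = (-13/(-5) + ((1 + (-2 - 5)*(-5))/(-12 + (-2 - 5)*(-5)))/((-5*(-4))))*64 - 110 = (-13*(-1/5) + ((1 - 7*(-5))/(-12 - 7*(-5)))/20)*64 - 110 = (13/5 + ((1 + 35)/(-12 + 35))*(1/20))*64 - 110 = (13/5 + (36/23)*(1/20))*64 - 110 = (13/5 + 9/115)*64 - 110 = (308/115)*64 - 110 = 19712/115 - 110 = 7062/115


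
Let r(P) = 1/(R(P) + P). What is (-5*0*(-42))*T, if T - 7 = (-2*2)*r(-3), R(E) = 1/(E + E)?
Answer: 0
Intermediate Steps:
R(E) = 1/(2*E)
r(P) = 1/(P + 1/(2*P)) (r(P) = 1/(1/(2*P) + P) = 1/(P + 1/(2*P)))
T = 157/19 (T = 7 + (-2*2)*(2*(-3)/(1 + 2*(-3)²)) = 7 - 8*(-3)/(1 + 2*9) = 7 - 8*(-3)/(1 + 18) = 7 - 8*(-3)/19 = 7 - 4*(-6/19) = 7 + 24/19 = 157/19 ≈ 8.2632)
(-5*0*(-42))*T = (-5*0*(-42))*(157/19) = (0*(-42))*(157/19) = 0*(157/19) = 0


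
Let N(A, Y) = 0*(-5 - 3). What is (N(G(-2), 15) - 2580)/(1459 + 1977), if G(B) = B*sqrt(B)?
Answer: -645/859 ≈ -0.75087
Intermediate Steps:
G(B) = B**(3/2)
N(A, Y) = 0 (N(A, Y) = 0*(-8) = 0)
(N(G(-2), 15) - 2580)/(1459 + 1977) = (0 - 2580)/(1459 + 1977) = -2580/3436 = -2580*1/3436 = -645/859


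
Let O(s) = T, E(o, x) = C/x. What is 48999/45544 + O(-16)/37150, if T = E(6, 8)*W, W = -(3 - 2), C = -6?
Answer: 113771688/105747475 ≈ 1.0759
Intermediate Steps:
E(o, x) = -6/x
W = -1 (W = -1*1 = -1)
T = 3/4 (T = -6/8*(-1) = -6*1/8*(-1) = -3/4*(-1) = 3/4 ≈ 0.75000)
O(s) = 3/4
48999/45544 + O(-16)/37150 = 48999/45544 + (3/4)/37150 = 48999*(1/45544) + (3/4)*(1/37150) = 48999/45544 + 3/148600 = 113771688/105747475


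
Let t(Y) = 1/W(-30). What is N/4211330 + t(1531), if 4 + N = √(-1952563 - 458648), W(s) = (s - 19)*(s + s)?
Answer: 419957/1238131020 + I*√2411211/4211330 ≈ 0.00033919 + 0.00036872*I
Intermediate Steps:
W(s) = 2*s*(-19 + s) (W(s) = (-19 + s)*(2*s) = 2*s*(-19 + s))
N = -4 + I*√2411211 (N = -4 + √(-1952563 - 458648) = -4 + √(-2411211) = -4 + I*√2411211 ≈ -4.0 + 1552.8*I)
t(Y) = 1/2940 (t(Y) = 1/(2*(-30)*(-19 - 30)) = 1/(2*(-30)*(-49)) = 1/2940)
N/4211330 + t(1531) = (-4 + I*√2411211)/4211330 + 1/2940 = (-4 + I*√2411211)*(1/4211330) + 1/2940 = (-2/2105665 + I*√2411211/4211330) + 1/2940 = 419957/1238131020 + I*√2411211/4211330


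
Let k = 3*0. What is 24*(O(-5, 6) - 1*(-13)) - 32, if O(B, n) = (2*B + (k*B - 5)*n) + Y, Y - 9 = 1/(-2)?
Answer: -476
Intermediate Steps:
k = 0
Y = 17/2 (Y = 9 + 1/(-2) = 9 - ½ = 17/2 ≈ 8.5000)
O(B, n) = 17/2 - 5*n + 2*B (O(B, n) = (2*B + (0*B - 5)*n) + 17/2 = (2*B + (0 - 5)*n) + 17/2 = (2*B - 5*n) + 17/2 = (-5*n + 2*B) + 17/2 = 17/2 - 5*n + 2*B)
24*(O(-5, 6) - 1*(-13)) - 32 = 24*((17/2 - 5*6 + 2*(-5)) - 1*(-13)) - 32 = 24*((17/2 - 30 - 10) + 13) - 32 = 24*(-63/2 + 13) - 32 = 24*(-37/2) - 32 = -444 - 32 = -476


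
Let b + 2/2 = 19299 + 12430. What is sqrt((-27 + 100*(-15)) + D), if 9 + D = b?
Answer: 4*sqrt(1887) ≈ 173.76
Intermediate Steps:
b = 31728 (b = -1 + (19299 + 12430) = -1 + 31729 = 31728)
D = 31719 (D = -9 + 31728 = 31719)
sqrt((-27 + 100*(-15)) + D) = sqrt((-27 + 100*(-15)) + 31719) = sqrt((-27 - 1500) + 31719) = sqrt(-1527 + 31719) = sqrt(30192) = 4*sqrt(1887)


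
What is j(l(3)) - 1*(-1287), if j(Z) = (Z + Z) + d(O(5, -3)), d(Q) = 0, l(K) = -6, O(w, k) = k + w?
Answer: 1275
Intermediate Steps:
j(Z) = 2*Z (j(Z) = (Z + Z) + 0 = 2*Z + 0 = 2*Z)
j(l(3)) - 1*(-1287) = 2*(-6) - 1*(-1287) = -12 + 1287 = 1275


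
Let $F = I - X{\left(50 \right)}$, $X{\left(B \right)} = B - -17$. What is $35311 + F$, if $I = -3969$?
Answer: $31275$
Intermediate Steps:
$X{\left(B \right)} = 17 + B$ ($X{\left(B \right)} = B + 17 = 17 + B$)
$F = -4036$ ($F = -3969 - \left(17 + 50\right) = -3969 - 67 = -4036$)
$35311 + F = 35311 - 4036 = 31275$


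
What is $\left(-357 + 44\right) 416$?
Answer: $-130208$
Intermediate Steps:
$\left(-357 + 44\right) 416 = \left(-313\right) 416 = -130208$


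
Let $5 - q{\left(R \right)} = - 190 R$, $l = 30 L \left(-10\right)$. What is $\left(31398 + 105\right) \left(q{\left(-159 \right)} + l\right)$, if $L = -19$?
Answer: $-771981015$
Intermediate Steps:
$l = 5700$ ($l = 30 \left(-19\right) \left(-10\right) = \left(-570\right) \left(-10\right) = 5700$)
$q{\left(R \right)} = 5 + 190 R$ ($q{\left(R \right)} = 5 - - 190 R = 5 + 190 R$)
$\left(31398 + 105\right) \left(q{\left(-159 \right)} + l\right) = \left(31398 + 105\right) \left(\left(5 + 190 \left(-159\right)\right) + 5700\right) = 31503 \left(\left(5 - 30210\right) + 5700\right) = 31503 \left(-30205 + 5700\right) = 31503 \left(-24505\right) = -771981015$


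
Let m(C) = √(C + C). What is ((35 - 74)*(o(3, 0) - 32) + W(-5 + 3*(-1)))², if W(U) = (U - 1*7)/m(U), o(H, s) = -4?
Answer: 31539231/16 + 10530*I ≈ 1.9712e+6 + 10530.0*I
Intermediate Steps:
m(C) = √2*√C (m(C) = √(2*C) = √2*√C)
W(U) = √2*(-7 + U)/(2*√U) (W(U) = (U - 1*7)/((√2*√U)) = (U - 7)*(√2/(2*√U)) = (-7 + U)*(√2/(2*√U)) = √2*(-7 + U)/(2*√U))
((35 - 74)*(o(3, 0) - 32) + W(-5 + 3*(-1)))² = ((35 - 74)*(-4 - 32) + √2*(-7 + (-5 + 3*(-1)))/(2*√(-5 + 3*(-1))))² = (-39*(-36) + √2*(-7 + (-5 - 3))/(2*√(-5 - 3)))² = (1404 + √2*(-7 - 8)/(2*√(-8)))² = (1404 + (½)*√2*(-I*√2/4)*(-15))² = (1404 + 15*I/4)²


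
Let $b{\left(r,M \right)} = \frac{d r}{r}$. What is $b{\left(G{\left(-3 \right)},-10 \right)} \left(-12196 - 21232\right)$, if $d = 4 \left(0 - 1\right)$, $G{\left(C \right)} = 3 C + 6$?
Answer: $133712$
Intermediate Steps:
$G{\left(C \right)} = 6 + 3 C$
$d = -4$ ($d = 4 \left(-1\right) = -4$)
$b{\left(r,M \right)} = -4$ ($b{\left(r,M \right)} = \frac{\left(-4\right) r}{r} = -4$)
$b{\left(G{\left(-3 \right)},-10 \right)} \left(-12196 - 21232\right) = - 4 \left(-12196 - 21232\right) = \left(-4\right) \left(-33428\right) = 133712$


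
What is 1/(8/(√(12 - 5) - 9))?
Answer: -9/8 + √7/8 ≈ -0.79428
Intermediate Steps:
1/(8/(√(12 - 5) - 9)) = 1/(8/(√7 - 9)) = 1/(8/(-9 + √7)) = -9/8 + √7/8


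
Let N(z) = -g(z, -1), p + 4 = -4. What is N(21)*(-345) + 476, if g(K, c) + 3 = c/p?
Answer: -4127/8 ≈ -515.88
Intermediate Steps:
p = -8 (p = -4 - 4 = -8)
g(K, c) = -3 - c/8 (g(K, c) = -3 + c/(-8) = -3 + c*(-⅛) = -3 - c/8)
N(z) = 23/8 (N(z) = -(-3 - ⅛*(-1)) = -(-3 + ⅛) = -1*(-23/8) = 23/8)
N(21)*(-345) + 476 = (23/8)*(-345) + 476 = -7935/8 + 476 = -4127/8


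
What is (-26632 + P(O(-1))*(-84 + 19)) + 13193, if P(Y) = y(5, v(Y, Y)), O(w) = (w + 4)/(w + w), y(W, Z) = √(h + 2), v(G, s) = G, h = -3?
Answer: -13439 - 65*I ≈ -13439.0 - 65.0*I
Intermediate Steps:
y(W, Z) = I (y(W, Z) = √(-3 + 2) = √(-1) = I)
O(w) = (4 + w)/(2*w) (O(w) = (4 + w)/((2*w)) = (4 + w)*(1/(2*w)) = (4 + w)/(2*w))
P(Y) = I
(-26632 + P(O(-1))*(-84 + 19)) + 13193 = (-26632 + I*(-84 + 19)) + 13193 = (-26632 + I*(-65)) + 13193 = (-26632 - 65*I) + 13193 = -13439 - 65*I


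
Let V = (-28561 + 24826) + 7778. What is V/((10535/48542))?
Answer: 196255306/10535 ≈ 18629.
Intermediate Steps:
V = 4043 (V = -3735 + 7778 = 4043)
V/((10535/48542)) = 4043/((10535/48542)) = 4043/((10535*(1/48542))) = 4043/(10535/48542) = 4043*(48542/10535) = 196255306/10535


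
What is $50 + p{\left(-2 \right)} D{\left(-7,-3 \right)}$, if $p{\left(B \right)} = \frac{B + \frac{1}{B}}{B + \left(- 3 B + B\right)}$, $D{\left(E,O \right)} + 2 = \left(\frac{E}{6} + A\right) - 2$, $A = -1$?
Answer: $\frac{1385}{24} \approx 57.708$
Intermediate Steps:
$D{\left(E,O \right)} = -5 + \frac{E}{6}$ ($D{\left(E,O \right)} = -2 + \left(\left(\frac{E}{6} - 1\right) - 2\right) = -2 + \left(\left(-1 + \frac{E}{6}\right) - 2\right) = -2 + \left(-3 + \frac{E}{6}\right) = -5 + \frac{E}{6}$)
$p{\left(B \right)} = - \frac{B + \frac{1}{B}}{B}$ ($p{\left(B \right)} = \frac{B + \frac{1}{B}}{B - 2 B} = \frac{B + \frac{1}{B}}{\left(-1\right) B} = \left(B + \frac{1}{B}\right) \left(- \frac{1}{B}\right) = - \frac{B + \frac{1}{B}}{B}$)
$50 + p{\left(-2 \right)} D{\left(-7,-3 \right)} = 50 + \left(-1 - \frac{1}{4}\right) \left(-5 + \frac{1}{6} \left(-7\right)\right) = 50 + \left(-1 - \frac{1}{4}\right) \left(-5 - \frac{7}{6}\right) = 50 + \left(-1 - \frac{1}{4}\right) \left(- \frac{37}{6}\right) = 50 - - \frac{185}{24} = 50 + \frac{185}{24} = \frac{1385}{24}$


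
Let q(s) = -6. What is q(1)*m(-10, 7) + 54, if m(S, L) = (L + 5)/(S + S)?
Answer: 288/5 ≈ 57.600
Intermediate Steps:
m(S, L) = (5 + L)/(2*S) (m(S, L) = (5 + L)/((2*S)) = (5 + L)*(1/(2*S)) = (5 + L)/(2*S))
q(1)*m(-10, 7) + 54 = -3*(5 + 7)/(-10) + 54 = -3*(-1)*12/10 + 54 = -6*(-3/5) + 54 = 18/5 + 54 = 288/5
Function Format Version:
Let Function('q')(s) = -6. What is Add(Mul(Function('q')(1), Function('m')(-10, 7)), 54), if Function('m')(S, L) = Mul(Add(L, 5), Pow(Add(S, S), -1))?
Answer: Rational(288, 5) ≈ 57.600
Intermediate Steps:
Function('m')(S, L) = Mul(Rational(1, 2), Pow(S, -1), Add(5, L)) (Function('m')(S, L) = Mul(Add(5, L), Pow(Mul(2, S), -1)) = Mul(Add(5, L), Mul(Rational(1, 2), Pow(S, -1))) = Mul(Rational(1, 2), Pow(S, -1), Add(5, L)))
Add(Mul(Function('q')(1), Function('m')(-10, 7)), 54) = Add(Mul(-6, Mul(Rational(1, 2), Pow(-10, -1), Add(5, 7))), 54) = Add(Mul(-6, Mul(Rational(1, 2), Rational(-1, 10), 12)), 54) = Add(Mul(-6, Rational(-3, 5)), 54) = Add(Rational(18, 5), 54) = Rational(288, 5)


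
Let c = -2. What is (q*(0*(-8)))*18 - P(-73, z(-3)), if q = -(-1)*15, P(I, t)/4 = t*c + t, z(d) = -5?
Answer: -20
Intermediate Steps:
P(I, t) = -4*t (P(I, t) = 4*(t*(-2) + t) = 4*(-2*t + t) = 4*(-t) = -4*t)
q = 15 (q = -1*(-15) = 15)
(q*(0*(-8)))*18 - P(-73, z(-3)) = (15*(0*(-8)))*18 - (-4)*(-5) = (15*0)*18 - 1*20 = 0*18 - 20 = 0 - 20 = -20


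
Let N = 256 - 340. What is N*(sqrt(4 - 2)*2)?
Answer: -168*sqrt(2) ≈ -237.59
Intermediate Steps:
N = -84
N*(sqrt(4 - 2)*2) = -84*sqrt(4 - 2)*2 = -84*sqrt(2)*2 = -168*sqrt(2)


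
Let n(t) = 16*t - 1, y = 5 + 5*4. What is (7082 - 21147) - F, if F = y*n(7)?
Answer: -16840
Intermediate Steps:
y = 25 (y = 5 + 20 = 25)
n(t) = -1 + 16*t
F = 2775 (F = 25*(-1 + 16*7) = 25*(-1 + 112) = 25*111 = 2775)
(7082 - 21147) - F = (7082 - 21147) - 1*2775 = -14065 - 2775 = -16840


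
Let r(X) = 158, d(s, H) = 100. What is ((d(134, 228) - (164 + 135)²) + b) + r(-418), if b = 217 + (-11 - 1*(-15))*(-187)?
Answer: -89674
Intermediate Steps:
b = -531 (b = 217 + (-11 + 15)*(-187) = 217 + 4*(-187) = 217 - 748 = -531)
((d(134, 228) - (164 + 135)²) + b) + r(-418) = ((100 - (164 + 135)²) - 531) + 158 = ((100 - 1*299²) - 531) + 158 = ((100 - 1*89401) - 531) + 158 = ((100 - 89401) - 531) + 158 = (-89301 - 531) + 158 = -89832 + 158 = -89674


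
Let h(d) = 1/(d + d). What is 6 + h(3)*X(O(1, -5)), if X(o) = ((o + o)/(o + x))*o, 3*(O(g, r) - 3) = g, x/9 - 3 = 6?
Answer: 13762/2277 ≈ 6.0439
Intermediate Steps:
x = 81 (x = 27 + 9*6 = 27 + 54 = 81)
O(g, r) = 3 + g/3
h(d) = 1/(2*d)
X(o) = 2*o²/(81 + o) (X(o) = ((o + o)/(o + 81))*o = ((2*o)/(81 + o))*o = (2*o/(81 + o))*o = 2*o²/(81 + o))
6 + h(3)*X(O(1, -5)) = 6 + ((½)/3)*(2*(3 + (⅓)*1)²/(81 + (3 + (⅓)*1))) = 6 + ((½)*(⅓))*(2*(3 + ⅓)²/(81 + (3 + ⅓))) = 6 + (2*(10/3)²/(81 + 10/3))/6 = 6 + (2*(100/9)/(253/3))/6 = 6 + (2*(100/9)*(3/253))/6 = 6 + (⅙)*(200/759) = 6 + 100/2277 = 13762/2277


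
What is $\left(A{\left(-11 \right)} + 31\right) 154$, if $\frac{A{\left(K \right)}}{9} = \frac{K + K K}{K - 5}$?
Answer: $- \frac{19019}{4} \approx -4754.8$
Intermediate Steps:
$A{\left(K \right)} = \frac{9 \left(K + K^{2}\right)}{-5 + K}$ ($A{\left(K \right)} = 9 \frac{K + K K}{K - 5} = 9 \frac{K + K^{2}}{-5 + K} = \frac{9 \left(K + K^{2}\right)}{-5 + K}$)
$\left(A{\left(-11 \right)} + 31\right) 154 = \left(9 \left(-11\right) \frac{1}{-5 - 11} \left(1 - 11\right) + 31\right) 154 = \left(9 \left(-11\right) \frac{1}{-16} \left(-10\right) + 31\right) 154 = \left(9 \left(-11\right) \left(- \frac{1}{16}\right) \left(-10\right) + 31\right) 154 = \left(- \frac{495}{8} + 31\right) 154 = \left(- \frac{247}{8}\right) 154 = - \frac{19019}{4}$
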